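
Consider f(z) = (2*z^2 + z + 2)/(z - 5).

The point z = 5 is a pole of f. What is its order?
Factor the denominator:
  z - 5 = (z - 5)

The numerator P(z) = 2*z^2 + z + 2 has P(5) = 57 ≠ 0, so no factor of (z - 5) cancels.
Near z = 5 we can therefore write f(z) = g(z)/(z - 5) with g analytic at 5 and g(5) ≠ 0 (g is just the numerator).

Hence z = 5 is a pole of order 1.

Final answer: 1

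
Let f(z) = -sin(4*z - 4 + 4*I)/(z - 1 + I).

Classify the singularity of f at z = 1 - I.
removable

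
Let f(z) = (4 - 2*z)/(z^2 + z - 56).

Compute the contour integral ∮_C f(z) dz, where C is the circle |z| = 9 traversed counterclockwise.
-4*I*pi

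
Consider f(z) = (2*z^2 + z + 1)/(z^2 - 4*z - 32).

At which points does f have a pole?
{-4, 8}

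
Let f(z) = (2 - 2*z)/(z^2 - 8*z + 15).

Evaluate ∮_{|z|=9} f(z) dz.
By the residue theorem, ∮_C f(z) dz = 2πi · (sum of the residues of f at the poles inside |z| = 9).

The denominator factors as (z - 3)*(z - 5), so the singularities of f are simple poles at z = 3, z = 5.
  |3|² = 9 < 81 = 9², so this pole is inside the contour.
  |5|² = 25 < 81 = 9², so this pole is inside the contour.

With P(z) = 2 - 2*z and Q(z) = z^2 - 8*z + 15, each pole is simple, so Res(f, z₀) = P(z₀)/Q'(z₀) with Q'(z) = 2*z - 8.
  Res(f, 3) = P(3)/Q'(3) = (-4)/(-2) = 2
  Res(f, 5) = P(5)/Q'(5) = (-8)/(2) = -4

Sum of residues inside C: -2
∮_C f(z) dz = 2πi · (-2) = -4*I*pi

Final answer: -4*I*pi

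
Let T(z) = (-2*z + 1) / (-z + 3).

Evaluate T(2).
Substitute z = 2:
  numerator:   -2*(2) + 1 = -3
  denominator: -(2) + 3 = 1
T(2) = (-3)/(1) = -3

Final answer: -3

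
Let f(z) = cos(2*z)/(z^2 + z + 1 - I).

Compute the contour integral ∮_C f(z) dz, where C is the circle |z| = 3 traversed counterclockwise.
By the residue theorem, ∮_C f(z) dz = 2πi · (sum of the residues of f at the poles inside |z| = 3).

The denominator factors as (z + 1 + I)*(z - I), so the singularities of f are simple poles at z = -1 - I, z = I.
  |-1 - I|² = 2 < 9 = 3², so this pole is inside the contour.
  |I|² = 1 < 9 = 3², so this pole is inside the contour.

With P(z) = cos(2*z) and Q(z) = z^2 + z + 1 - I, each pole is simple, so Res(f, z₀) = P(z₀)/Q'(z₀) with Q'(z) = 2*z + 1.
  Res(f, -1 - I) = P(-1 - I)/Q'(-1 - I) = (cos(2 + 2*I))/(-1 - 2*I) = (-1/5 + 2*I/5)*cos(2 + 2*I)
  Res(f, I) = P(I)/Q'(I) = (cosh(2))/(1 + 2*I) = (1/5 - 2*I/5)*cosh(2)

Sum of residues inside C: (1/5 - 2*I/5)*cosh(2) + (-1/5 + 2*I/5)*cos(2 + 2*I)
∮_C f(z) dz = 2πi · ((1/5 - 2*I/5)*cosh(2) + (-1/5 + 2*I/5)*cos(2 + 2*I)) = pi*(4/5 + 2*I/5)*cosh(2) + pi*(-4/5 - 2*I/5)*cos(2 + 2*I)

Final answer: pi*(4/5 + 2*I/5)*cosh(2) + pi*(-4/5 - 2*I/5)*cos(2 + 2*I)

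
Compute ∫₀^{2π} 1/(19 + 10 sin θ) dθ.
2*sqrt(29)*pi/87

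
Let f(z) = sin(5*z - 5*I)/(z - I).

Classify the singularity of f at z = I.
removable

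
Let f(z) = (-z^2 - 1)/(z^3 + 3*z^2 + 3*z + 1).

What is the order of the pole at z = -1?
Factor the denominator:
  z^3 + 3*z^2 + 3*z + 1 = (z + 1)^3

The numerator P(z) = -z^2 - 1 has P(-1) = -2 ≠ 0, so no factor of (z + 1) cancels.
Near z = -1 we can therefore write f(z) = g(z)/(z + 1)^3 with g analytic at -1 and g(-1) ≠ 0 (g is just the numerator).

Hence z = -1 is a pole of order 3.

Final answer: 3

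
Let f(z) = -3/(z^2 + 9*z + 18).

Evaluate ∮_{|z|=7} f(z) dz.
By the residue theorem, ∮_C f(z) dz = 2πi · (sum of the residues of f at the poles inside |z| = 7).

The denominator factors as (z + 3)*(z + 6), so the singularities of f are simple poles at z = -3, z = -6.
  |-3|² = 9 < 49 = 7², so this pole is inside the contour.
  |-6|² = 36 < 49 = 7², so this pole is inside the contour.

With P(z) = -3 and Q(z) = z^2 + 9*z + 18, each pole is simple, so Res(f, z₀) = P(z₀)/Q'(z₀) with Q'(z) = 2*z + 9.
  Res(f, -3) = P(-3)/Q'(-3) = (-3)/(3) = -1
  Res(f, -6) = P(-6)/Q'(-6) = (-3)/(-3) = 1

Sum of residues inside C: 0
∮_C f(z) dz = 2πi · (0) = 0

Final answer: 0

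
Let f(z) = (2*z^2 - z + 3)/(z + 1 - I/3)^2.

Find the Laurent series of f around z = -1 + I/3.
Put w = z - (-1 + I/3), i.e. z = w - 1 + I/3. The denominator is w^2, so it suffices to rewrite the numerator in powers of w.

P(z) = 2*z^2 - z + 3
P(w - 1 + I/3) = 52/9 - 5*I/3 + (-5 + 4*I/3)*w + 2*w^2

Dividing each term by w^2:
  f = (52/9 - 5*I/3)/w^2 + (-5 + 4*I/3)/w + 2

Substituting back w = z + 1 - I/3:
  f(z) = (52/9 - 5*I/3)/(z + 1 - I/3)^2 + (-5 + 4*I/3)/(z + 1 - I/3) + 2

The series is finite because the numerator is a polynomial; the negative powers form the principal part, and the coefficient of 1/(z + 1 - I/3) gives Res(f, -1 + I/3) = -5 + 4*I/3.

Final answer: (52/9 - 5*I/3)/(z + 1 - I/3)^2 + (-5 + 4*I/3)/(z + 1 - I/3) + 2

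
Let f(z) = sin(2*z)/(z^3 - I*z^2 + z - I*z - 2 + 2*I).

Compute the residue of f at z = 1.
Write f(z) = P(z)/Q(z) with P(z) = sin(2*z) and Q(z) = z^3 - I*z^2 + z - I*z - 2 + 2*I.
The denominator factors as Q(z) = (z - 1)*(z - 2*I)*(z + 1 + I), so z = 1 is a simple zero of Q and P is analytic there; z = 1 is therefore a simple pole and
  Res(f, z₀) = P(z₀)/Q'(z₀).

Q'(z) = 3*z^2 - 2*I*z + 1 - I, so Q'(1) = 4 - 3*I.
P(1) = sin(2).

Res(f, 1) = (sin(2))/(4 - 3*I) = (4/25 + 3*I/25)*sin(2)

Final answer: (4/25 + 3*I/25)*sin(2)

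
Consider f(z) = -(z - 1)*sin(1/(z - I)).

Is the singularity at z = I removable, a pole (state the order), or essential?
Let u = z - I. Then
  sin(1/u) = Σ_{k≥0} (-1)^k (1)^(2k+1)/((2k+1)!·u^(2k+1)) = 1/u - 1/(6*u^3) + 1/(120*u^5) + ...
which has infinitely many negative powers of u, so sin(1/(z - I)) has an essential singularity at z = I.
The extra factor z - 1 is a nonzero polynomial; if the product had at most a pole at z = I, dividing by that polynomial would leave sin(1/(z - I)) with at most a pole too — contradiction. (Equivalently, the product's Laurent series still has infinitely many negative powers.)
So the singularity is essential.

Final answer: essential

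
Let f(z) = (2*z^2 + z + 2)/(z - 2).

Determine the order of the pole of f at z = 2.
Factor the denominator:
  z - 2 = (z - 2)

The numerator P(z) = 2*z^2 + z + 2 has P(2) = 12 ≠ 0, so no factor of (z - 2) cancels.
Near z = 2 we can therefore write f(z) = g(z)/(z - 2) with g analytic at 2 and g(2) ≠ 0 (g is just the numerator).

Hence z = 2 is a pole of order 1.

Final answer: 1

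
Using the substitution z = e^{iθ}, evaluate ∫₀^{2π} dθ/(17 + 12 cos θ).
Let J = ∫₀^{2π} dθ/(17 + 12 cos θ).
Put z = e^{iθ}: then cos θ = (z + 1/z)/2, dθ = dz/(iz), and z runs once counterclockwise around |z| = 1:
  J = ∮_{|z|=1} 1/(17 + 12*(z + 1/z)/2) · dz/(iz) = (2/i) ∮_{|z|=1} dz/(12*z^2 + 34*z + 12).
The roots of 12*z^2 + 34*z + 12 are z = (-17 ± sqrt(17^2 - 12^2))/12, with sqrt(145) = sqrt(145); their product is 1, so only z₊ = -17/12 + sqrt(145)/12 lies inside the unit circle (z₋ = -17/12 - sqrt(145)/12 lies outside).
z₊ is a simple zero of q(z) = 12*z^2 + 34*z + 12, so Res(1/q, z₊) = 1/q'(z₊) with q'(z) = 24*z + 34; and q'(z₊) = 12*(z₊ - z₋) = 2*sqrt(145).
Therefore J = (2/i) · 2πi · 1/(2*sqrt(145)) = 2*pi/(sqrt(145)) = 2*sqrt(145)*pi/145

Final answer: 2*sqrt(145)*pi/145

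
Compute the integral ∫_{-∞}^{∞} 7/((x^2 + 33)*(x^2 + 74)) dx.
Let f(z) = 7/((z^2 + 33)*(z^2 + 74)). The denominator has no real zeros and deg Q - deg P = 4 ≥ 2, so the integral of f over the upper semicircle |z| = R tends to 0 as R → ∞. Closing the contour in the upper half-plane,
  ∫_{-∞}^{∞} f(x) dx = 2πi · Σ Res(f, z_k)  over the poles with Im z_k > 0.

Zeros of the denominator: z^2 + 33 = 0 gives z = ±sqrt(33)*I; z^2 + 74 = 0 gives z = ±sqrt(74)*I.
Upper half-plane: z = sqrt(33)*I, z = sqrt(74)*I (simple).

Each pole is a simple zero of Q(z) = z^4 + 107*z^2 + 2442, so Res(f, z₀) = P(z₀)/Q'(z₀) with P(z) = 7, Q'(z) = 4*z^3 + 214*z:
  Res(f, sqrt(33)*I) = (7)/(82*sqrt(33)*I) = -7*sqrt(33)*I/2706
  Res(f, sqrt(74)*I) = (7)/(-82*sqrt(74)*I) = 7*sqrt(74)*I/6068

Sum of residues: 7*I*(-74*sqrt(33) + 33*sqrt(74))/200244
∫_{-∞}^{∞} f(x) dx = 2πi · (7*I*(-74*sqrt(33) + 33*sqrt(74))/200244) = 7*pi*(-33*sqrt(74) + 74*sqrt(33))/100122

Final answer: 7*pi*(-33*sqrt(74) + 74*sqrt(33))/100122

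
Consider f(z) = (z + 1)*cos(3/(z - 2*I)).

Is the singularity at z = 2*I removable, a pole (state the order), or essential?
Let u = z - 2*I. Then
  cos(3/u) = Σ_{k≥0} (-1)^k (3)^(2k)/((2k)!·u^(2k)) = 1 - 9/(2*u^2) + 27/(8*u^4) + ...
which has infinitely many negative powers of u, so cos(3/(z - 2*I)) has an essential singularity at z = 2*I.
The extra factor z + 1 is a nonzero polynomial; if the product had at most a pole at z = 2*I, dividing by that polynomial would leave cos(3/(z - 2*I)) with at most a pole too — contradiction. (Equivalently, the product's Laurent series still has infinitely many negative powers.)
So the singularity is essential.

Final answer: essential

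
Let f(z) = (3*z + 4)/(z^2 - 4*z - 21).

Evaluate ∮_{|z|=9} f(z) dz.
By the residue theorem, ∮_C f(z) dz = 2πi · (sum of the residues of f at the poles inside |z| = 9).

The denominator factors as (z - 7)*(z + 3), so the singularities of f are simple poles at z = 7, z = -3.
  |7|² = 49 < 81 = 9², so this pole is inside the contour.
  |-3|² = 9 < 81 = 9², so this pole is inside the contour.

With P(z) = 3*z + 4 and Q(z) = z^2 - 4*z - 21, each pole is simple, so Res(f, z₀) = P(z₀)/Q'(z₀) with Q'(z) = 2*z - 4.
  Res(f, 7) = P(7)/Q'(7) = (25)/(10) = 5/2
  Res(f, -3) = P(-3)/Q'(-3) = (-5)/(-10) = 1/2

Sum of residues inside C: 3
∮_C f(z) dz = 2πi · (3) = 6*I*pi

Final answer: 6*I*pi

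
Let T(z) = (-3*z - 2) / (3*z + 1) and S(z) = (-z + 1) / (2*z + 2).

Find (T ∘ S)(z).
(T ∘ S)(z) = T(S(z)) = ((-3)*S(z) + (-2))/((3)*S(z) + (1)). Multiply numerator and denominator by 2*z + 2:
  numerator:   (-3)*(-z + 1) + (-2)*(2*z + 2) = -z - 7
  denominator: (3)*(-z + 1) + (1)*(2*z + 2) = -z + 5
(T ∘ S)(z) = (-z - 7)/(-z + 5) = (z + 7)/(z - 5)

Final answer: (z + 7)/(z - 5)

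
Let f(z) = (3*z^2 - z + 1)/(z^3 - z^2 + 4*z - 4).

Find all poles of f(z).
The singularities of f are the zeros of the denominator. Factoring,
  z^3 - z^2 + 4*z - 4 = (z + 2*I)*(z - 1)*(z - 2*I)
so the candidates are z = -2*I, z = 1, z = 2*I.

Check the numerator P(z) = 3*z^2 - z + 1 at each one:
  P(-2*I) = -11 + 2*I ≠ 0, so z = -2*I is a (simple) pole.
  P(1) = 3 ≠ 0, so z = 1 is a (simple) pole.
  P(2*I) = -11 - 2*I ≠ 0, so z = 2*I is a (simple) pole.

Poles of f: {-2*I, 2*I, 1}

Final answer: {-2*I, 2*I, 1}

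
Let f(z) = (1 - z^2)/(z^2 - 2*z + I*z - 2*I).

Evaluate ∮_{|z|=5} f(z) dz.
By the residue theorem, ∮_C f(z) dz = 2πi · (sum of the residues of f at the poles inside |z| = 5).

The denominator factors as (z + I)*(z - 2), so the singularities of f are simple poles at z = -I, z = 2.
  |-I|² = 1 < 25 = 5², so this pole is inside the contour.
  |2|² = 4 < 25 = 5², so this pole is inside the contour.

With P(z) = 1 - z^2 and Q(z) = z^2 - 2*z + I*z - 2*I, each pole is simple, so Res(f, z₀) = P(z₀)/Q'(z₀) with Q'(z) = 2*z - 2 + I.
  Res(f, -I) = P(-I)/Q'(-I) = (2)/(-2 - I) = -4/5 + 2*I/5
  Res(f, 2) = P(2)/Q'(2) = (-3)/(2 + I) = -6/5 + 3*I/5

Sum of residues inside C: -2 + I
∮_C f(z) dz = 2πi · (-2 + I) = pi*(-2 - 4*I)

Final answer: pi*(-2 - 4*I)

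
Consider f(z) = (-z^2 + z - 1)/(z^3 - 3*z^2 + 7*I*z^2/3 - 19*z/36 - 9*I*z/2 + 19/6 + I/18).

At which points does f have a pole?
{-1/2 - 2*I/3, 3/2 - I, 2 - 2*I/3}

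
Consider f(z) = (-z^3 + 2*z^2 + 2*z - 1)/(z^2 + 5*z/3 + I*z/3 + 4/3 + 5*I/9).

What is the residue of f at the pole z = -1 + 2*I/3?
Write f(z) = P(z)/Q(z) with P(z) = -z^3 + 2*z^2 + 2*z - 1 and Q(z) = z^2 + 5*z/3 + I*z/3 + 4/3 + 5*I/9.
The denominator factors as Q(z) = (z + 2/3 + I)*(z + 1 - 2*I/3), so z = -1 + 2*I/3 is a simple zero of Q and P is analytic there; z = -1 + 2*I/3 is therefore a simple pole and
  Res(f, z₀) = P(z₀)/Q'(z₀).

Q'(z) = 2*z + 5/3 + I/3, so Q'(-1 + 2*I/3) = -1/3 + 5*I/3.
P(-1 + 2*I/3) = -20/9 - 82*I/27.

Res(f, -1 + 2*I/3) = (-20/9 - 82*I/27)/(-1/3 + 5*I/3) = -175/117 + 191*I/117

Final answer: -175/117 + 191*I/117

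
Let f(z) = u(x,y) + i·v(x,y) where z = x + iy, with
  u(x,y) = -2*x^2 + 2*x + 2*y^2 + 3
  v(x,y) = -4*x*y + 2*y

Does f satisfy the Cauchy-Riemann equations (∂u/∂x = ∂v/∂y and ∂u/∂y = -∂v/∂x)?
∂u/∂x = 2 - 4*x
∂v/∂y = 2 - 4*x
∂u/∂y = 4*y
∂v/∂x = -4*y
∂u/∂x = ∂v/∂y and ∂u/∂y = -∂v/∂x hold identically; f is analytic.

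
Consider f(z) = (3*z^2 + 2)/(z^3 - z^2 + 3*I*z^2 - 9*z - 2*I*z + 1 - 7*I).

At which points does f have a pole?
{-2 - I, -I, 3 - I}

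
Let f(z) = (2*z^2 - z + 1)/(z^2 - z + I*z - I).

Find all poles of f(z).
The singularities of f are the zeros of the denominator. Factoring,
  z^2 - z + I*z - I = (z - 1)*(z + I)
so the candidates are z = 1, z = -I.

Check the numerator P(z) = 2*z^2 - z + 1 at each one:
  P(1) = 2 ≠ 0, so z = 1 is a (simple) pole.
  P(-I) = -1 + I ≠ 0, so z = -I is a (simple) pole.

Poles of f: {-I, 1}

Final answer: {-I, 1}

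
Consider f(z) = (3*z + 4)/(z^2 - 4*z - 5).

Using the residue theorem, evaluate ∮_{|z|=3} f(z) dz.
-I*pi/3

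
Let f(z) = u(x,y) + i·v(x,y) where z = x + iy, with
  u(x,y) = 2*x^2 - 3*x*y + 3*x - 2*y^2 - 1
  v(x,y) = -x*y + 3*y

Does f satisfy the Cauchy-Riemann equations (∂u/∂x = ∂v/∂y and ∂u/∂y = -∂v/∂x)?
∂u/∂x = 4*x - 3*y + 3
∂v/∂y = 3 - x
∂u/∂y = -3*x - 4*y
∂v/∂x = -y
∂u/∂x ≠ ∂v/∂y and ∂u/∂y ≠ -∂v/∂x; the Cauchy-Riemann equations are not satisfied, so f is not analytic.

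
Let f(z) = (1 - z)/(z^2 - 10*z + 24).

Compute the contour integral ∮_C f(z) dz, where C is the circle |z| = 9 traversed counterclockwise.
By the residue theorem, ∮_C f(z) dz = 2πi · (sum of the residues of f at the poles inside |z| = 9).

The denominator factors as (z - 4)*(z - 6), so the singularities of f are simple poles at z = 4, z = 6.
  |4|² = 16 < 81 = 9², so this pole is inside the contour.
  |6|² = 36 < 81 = 9², so this pole is inside the contour.

With P(z) = 1 - z and Q(z) = z^2 - 10*z + 24, each pole is simple, so Res(f, z₀) = P(z₀)/Q'(z₀) with Q'(z) = 2*z - 10.
  Res(f, 4) = P(4)/Q'(4) = (-3)/(-2) = 3/2
  Res(f, 6) = P(6)/Q'(6) = (-5)/(2) = -5/2

Sum of residues inside C: -1
∮_C f(z) dz = 2πi · (-1) = -2*I*pi

Final answer: -2*I*pi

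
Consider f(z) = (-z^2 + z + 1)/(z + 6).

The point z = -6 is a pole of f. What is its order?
Factor the denominator:
  z + 6 = (z + 6)

The numerator P(z) = -z^2 + z + 1 has P(-6) = -41 ≠ 0, so no factor of (z + 6) cancels.
Near z = -6 we can therefore write f(z) = g(z)/(z + 6) with g analytic at -6 and g(-6) ≠ 0 (g is just the numerator).

Hence z = -6 is a pole of order 1.

Final answer: 1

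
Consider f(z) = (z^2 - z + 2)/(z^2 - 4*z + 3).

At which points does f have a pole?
The singularities of f are the zeros of the denominator. Factoring,
  z^2 - 4*z + 3 = (z - 3)*(z - 1)
so the candidates are z = 3, z = 1.

Check the numerator P(z) = z^2 - z + 2 at each one:
  P(3) = 8 ≠ 0, so z = 3 is a (simple) pole.
  P(1) = 2 ≠ 0, so z = 1 is a (simple) pole.

Poles of f: {1, 3}

Final answer: {1, 3}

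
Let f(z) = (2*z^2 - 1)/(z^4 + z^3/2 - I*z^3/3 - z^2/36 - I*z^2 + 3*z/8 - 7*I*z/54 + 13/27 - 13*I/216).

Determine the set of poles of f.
The singularities of f are the zeros of the denominator. Factoring,
  z^4 + z^3/2 - I*z^3/3 - z^2/36 - I*z^2 + 3*z/8 - 7*I*z/54 + 13/27 - 13*I/216 = (z + 1/2 - I/3)*(z - 1/3 + I/2)*(z + 1 + I/2)*(z - 2/3 - I)
so the candidates are z = -1/2 + I/3, z = 1/3 - I/2, z = -1 - I/2, z = 2/3 + I.

Check the numerator P(z) = 2*z^2 - 1 at each one:
  P(-1/2 + I/3) = -13/18 - 2*I/3 ≠ 0, so z = -1/2 + I/3 is a (simple) pole.
  P(1/3 - I/2) = -23/18 - 2*I/3 ≠ 0, so z = 1/3 - I/2 is a (simple) pole.
  P(-1 - I/2) = 1/2 + 2*I ≠ 0, so z = -1 - I/2 is a (simple) pole.
  P(2/3 + I) = -19/9 + 8*I/3 ≠ 0, so z = 2/3 + I is a (simple) pole.

Poles of f: {-1 - I/2, -1/2 + I/3, 1/3 - I/2, 2/3 + I}

Final answer: {-1 - I/2, -1/2 + I/3, 1/3 - I/2, 2/3 + I}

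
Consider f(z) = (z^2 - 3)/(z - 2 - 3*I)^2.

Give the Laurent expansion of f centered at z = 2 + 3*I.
Put w = z - (2 + 3*I), i.e. z = w + 2 + 3*I. The denominator is w^2, so it suffices to rewrite the numerator in powers of w.

P(z) = z^2 - 3
P(w + 2 + 3*I) = -8 + 12*I + (4 + 6*I)*w + w^2

Dividing each term by w^2:
  f = (-8 + 12*I)/w^2 + (4 + 6*I)/w + 1

Substituting back w = z - 2 - 3*I:
  f(z) = (-8 + 12*I)/(z - 2 - 3*I)^2 + (4 + 6*I)/(z - 2 - 3*I) + 1

The series is finite because the numerator is a polynomial; the negative powers form the principal part, and the coefficient of 1/(z - 2 - 3*I) gives Res(f, 2 + 3*I) = 4 + 6*I.

Final answer: (-8 + 12*I)/(z - 2 - 3*I)^2 + (4 + 6*I)/(z - 2 - 3*I) + 1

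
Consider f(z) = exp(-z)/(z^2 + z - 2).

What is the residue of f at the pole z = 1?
Write f(z) = P(z)/Q(z) with P(z) = exp(-z) and Q(z) = z^2 + z - 2.
The denominator factors as Q(z) = (z + 2)*(z - 1), so z = 1 is a simple zero of Q and P is analytic there; z = 1 is therefore a simple pole and
  Res(f, z₀) = P(z₀)/Q'(z₀).

Q'(z) = 2*z + 1, so Q'(1) = 3.
P(1) = exp(-1).

Res(f, 1) = (exp(-1))/(3) = exp(-1)/3

Final answer: exp(-1)/3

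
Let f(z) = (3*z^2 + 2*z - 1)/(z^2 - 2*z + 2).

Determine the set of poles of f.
The singularities of f are the zeros of the denominator. Factoring,
  z^2 - 2*z + 2 = (z - 1 - I)*(z - 1 + I)
so the candidates are z = 1 + I, z = 1 - I.

Check the numerator P(z) = 3*z^2 + 2*z - 1 at each one:
  P(1 + I) = 1 + 8*I ≠ 0, so z = 1 + I is a (simple) pole.
  P(1 - I) = 1 - 8*I ≠ 0, so z = 1 - I is a (simple) pole.

Poles of f: {1 - I, 1 + I}

Final answer: {1 - I, 1 + I}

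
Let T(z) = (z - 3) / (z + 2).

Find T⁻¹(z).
Set w = T(z) = (z - 3) / (z + 2) and solve for z:
  w*(z + 2) = z - 3
  2*w + z*(w - 1) + 3 = 0
  z*(w - 1) = -2*w - 3
  z = (2*w + 3)/(1 - w)
Renaming the variable, T⁻¹(z) = (2*z + 3)/(-z + 1) = (-2*z - 3)/(z - 1).
(Check: ad - bc = 5 ≠ 0, so T is invertible.)

Final answer: (-2*z - 3)/(z - 1)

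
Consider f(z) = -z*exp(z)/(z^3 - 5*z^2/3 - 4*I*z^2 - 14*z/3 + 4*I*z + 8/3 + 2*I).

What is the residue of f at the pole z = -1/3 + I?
Write f(z) = P(z)/Q(z) with P(z) = -z*exp(z) and Q(z) = z^3 - 5*z^2/3 - 4*I*z^2 - 14*z/3 + 4*I*z + 8/3 + 2*I.
The denominator factors as Q(z) = (z + 1/3 - I)*(z - 1 - 2*I)*(z - 1 - I), so z = -1/3 + I is a simple zero of Q and P is analytic there; z = -1/3 + I is therefore a simple pole and
  Res(f, z₀) = P(z₀)/Q'(z₀).

Q'(z) = 3*z^2 - 10*z/3 - 8*I*z - 14/3 + 4*I, so Q'(-1/3 + I) = 16/9 + 4*I/3.
P(-1/3 + I) = (1/3 - I)*exp(-1/3 + I).

Res(f, -1/3 + I) = ((1/3 - I)*exp(-1/3 + I))/(16/9 + 4*I/3) = (-3/20 - 9*I/20)*exp(-1/3 + I)

Final answer: (-3/20 - 9*I/20)*exp(-1/3 + I)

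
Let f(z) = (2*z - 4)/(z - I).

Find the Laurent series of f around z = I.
Put w = z - (I), i.e. z = w + I. The denominator is w, so it suffices to rewrite the numerator in powers of w.

P(z) = 2*z - 4
P(w + I) = -4 + 2*I + 2*w

Dividing each term by w:
  f = (-4 + 2*I)/w + 2

Substituting back w = z - I:
  f(z) = (-4 + 2*I)/(z - I) + 2

The series is finite because the numerator is a polynomial; the negative powers form the principal part, and the coefficient of 1/(z - I) gives Res(f, I) = -4 + 2*I.

Final answer: (-4 + 2*I)/(z - I) + 2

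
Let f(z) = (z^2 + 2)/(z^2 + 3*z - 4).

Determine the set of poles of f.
The singularities of f are the zeros of the denominator. Factoring,
  z^2 + 3*z - 4 = (z + 4)*(z - 1)
so the candidates are z = -4, z = 1.

Check the numerator P(z) = z^2 + 2 at each one:
  P(-4) = 18 ≠ 0, so z = -4 is a (simple) pole.
  P(1) = 3 ≠ 0, so z = 1 is a (simple) pole.

Poles of f: {-4, 1}

Final answer: {-4, 1}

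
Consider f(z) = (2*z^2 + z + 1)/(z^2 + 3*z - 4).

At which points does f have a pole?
{-4, 1}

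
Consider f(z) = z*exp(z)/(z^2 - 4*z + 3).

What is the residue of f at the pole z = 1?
-exp(1)/2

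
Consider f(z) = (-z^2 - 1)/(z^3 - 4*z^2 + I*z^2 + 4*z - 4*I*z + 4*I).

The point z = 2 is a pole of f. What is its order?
Factor the denominator:
  z^3 - 4*z^2 + I*z^2 + 4*z - 4*I*z + 4*I = (z - 2)^2*(z + I)

The numerator P(z) = -z^2 - 1 has P(2) = -5 ≠ 0, so no factor of (z - 2) cancels.
Near z = 2 we can therefore write f(z) = g(z)/(z - 2)^2 with g analytic at 2 and g(2) ≠ 0 (g is the numerator divided by the remaining denominator factors).

Hence z = 2 is a pole of order 2.

Final answer: 2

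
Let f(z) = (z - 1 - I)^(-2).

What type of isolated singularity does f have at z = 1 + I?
Write f(z) = g(z)/(z - 1 - I)^2 with g(z) = 1.
g is entire and g(1 + I) = 1 ≠ 0, so no factor of (z - 1 - I) cancels: the Laurent expansion of f about z = 1 + I starts at the power -2, i.e. lim_{z→z₀} (z - z₀)^2 f(z) = 1 is finite and nonzero.
So z = 1 + I is a pole of order 2.

Final answer: pole of order 2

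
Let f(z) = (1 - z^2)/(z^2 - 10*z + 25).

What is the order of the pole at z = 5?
Factor the denominator:
  z^2 - 10*z + 25 = (z - 5)^2

The numerator P(z) = 1 - z^2 has P(5) = -24 ≠ 0, so no factor of (z - 5) cancels.
Near z = 5 we can therefore write f(z) = g(z)/(z - 5)^2 with g analytic at 5 and g(5) ≠ 0 (g is just the numerator).

Hence z = 5 is a pole of order 2.

Final answer: 2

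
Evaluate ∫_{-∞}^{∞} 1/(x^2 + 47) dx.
Let f(z) = 1/(z^2 + 47). The denominator has no real zeros and deg Q - deg P = 2 ≥ 2, so the integral of f over the upper semicircle |z| = R tends to 0 as R → ∞. Closing the contour in the upper half-plane,
  ∫_{-∞}^{∞} f(x) dx = 2πi · Σ Res(f, z_k)  over the poles with Im z_k > 0.

Zeros of the denominator: z^2 + 47 = 0 gives z = ±sqrt(47)*I.
Upper half-plane: z = sqrt(47)*I (simple).

Each pole is a simple zero of Q(z) = z^2 + 47, so Res(f, z₀) = P(z₀)/Q'(z₀) with P(z) = 1, Q'(z) = 2*z:
  Res(f, sqrt(47)*I) = (1)/(2*sqrt(47)*I) = -sqrt(47)*I/94

∫_{-∞}^{∞} f(x) dx = 2πi · (-sqrt(47)*I/94) = sqrt(47)*pi/47

Final answer: sqrt(47)*pi/47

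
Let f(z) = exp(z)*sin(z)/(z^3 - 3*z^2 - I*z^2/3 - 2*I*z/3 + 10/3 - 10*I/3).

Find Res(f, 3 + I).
(15/296 - 21*I/296)*exp(3 + I)*sin(3 + I)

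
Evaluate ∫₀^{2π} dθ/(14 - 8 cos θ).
sqrt(33)*pi/33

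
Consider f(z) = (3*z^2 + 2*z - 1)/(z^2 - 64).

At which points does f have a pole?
The singularities of f are the zeros of the denominator. Factoring,
  z^2 - 64 = (z - 8)*(z + 8)
so the candidates are z = 8, z = -8.

Check the numerator P(z) = 3*z^2 + 2*z - 1 at each one:
  P(8) = 207 ≠ 0, so z = 8 is a (simple) pole.
  P(-8) = 175 ≠ 0, so z = -8 is a (simple) pole.

Poles of f: {-8, 8}

Final answer: {-8, 8}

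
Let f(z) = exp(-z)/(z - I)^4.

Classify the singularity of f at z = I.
pole of order 4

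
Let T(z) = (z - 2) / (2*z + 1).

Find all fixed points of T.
{-I, I}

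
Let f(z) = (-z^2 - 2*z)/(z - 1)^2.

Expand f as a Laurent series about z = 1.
Put w = z - (1), i.e. z = w + 1. The denominator is w^2, so it suffices to rewrite the numerator in powers of w.

P(z) = -z^2 - 2*z
P(w + 1) = -3 - 4*w - w^2

Dividing each term by w^2:
  f = -3/w^2 - 4/w - 1

Substituting back w = z - 1:
  f(z) = -3/(z - 1)^2 - 4/(z - 1) - 1

The series is finite because the numerator is a polynomial; the negative powers form the principal part, and the coefficient of 1/(z - 1) gives Res(f, 1) = -4.

Final answer: -3/(z - 1)^2 - 4/(z - 1) - 1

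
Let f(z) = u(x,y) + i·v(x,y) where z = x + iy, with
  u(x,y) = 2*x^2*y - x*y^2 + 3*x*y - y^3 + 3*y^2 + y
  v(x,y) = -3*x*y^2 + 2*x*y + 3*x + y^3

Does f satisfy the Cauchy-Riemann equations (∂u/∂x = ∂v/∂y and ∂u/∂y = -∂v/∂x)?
∂u/∂x = 4*x*y - y^2 + 3*y
∂v/∂y = -6*x*y + 2*x + 3*y^2
∂u/∂y = 2*x^2 - 2*x*y + 3*x - 3*y^2 + 6*y + 1
∂v/∂x = -3*y^2 + 2*y + 3
∂u/∂x ≠ ∂v/∂y and ∂u/∂y ≠ -∂v/∂x; the Cauchy-Riemann equations are not satisfied, so f is not analytic.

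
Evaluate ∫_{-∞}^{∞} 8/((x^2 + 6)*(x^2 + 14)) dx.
Let f(z) = 8/((z^2 + 6)*(z^2 + 14)). The denominator has no real zeros and deg Q - deg P = 4 ≥ 2, so the integral of f over the upper semicircle |z| = R tends to 0 as R → ∞. Closing the contour in the upper half-plane,
  ∫_{-∞}^{∞} f(x) dx = 2πi · Σ Res(f, z_k)  over the poles with Im z_k > 0.

Zeros of the denominator: z^2 + 14 = 0 gives z = ±sqrt(14)*I; z^2 + 6 = 0 gives z = ±sqrt(6)*I.
Upper half-plane: z = sqrt(14)*I, z = sqrt(6)*I (simple).

Each pole is a simple zero of Q(z) = z^4 + 20*z^2 + 84, so Res(f, z₀) = P(z₀)/Q'(z₀) with P(z) = 8, Q'(z) = 4*z^3 + 40*z:
  Res(f, sqrt(14)*I) = (8)/(-16*sqrt(14)*I) = sqrt(14)*I/28
  Res(f, sqrt(6)*I) = (8)/(16*sqrt(6)*I) = -sqrt(6)*I/12

Sum of residues: I*(-sqrt(6)/12 + sqrt(14)/28)
∫_{-∞}^{∞} f(x) dx = 2πi · (I*(-sqrt(6)/12 + sqrt(14)/28)) = pi*(-3*sqrt(14) + 7*sqrt(6))/42

Final answer: pi*(-3*sqrt(14) + 7*sqrt(6))/42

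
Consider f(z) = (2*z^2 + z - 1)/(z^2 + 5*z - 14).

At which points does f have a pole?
The singularities of f are the zeros of the denominator. Factoring,
  z^2 + 5*z - 14 = (z - 2)*(z + 7)
so the candidates are z = 2, z = -7.

Check the numerator P(z) = 2*z^2 + z - 1 at each one:
  P(2) = 9 ≠ 0, so z = 2 is a (simple) pole.
  P(-7) = 90 ≠ 0, so z = -7 is a (simple) pole.

Poles of f: {-7, 2}

Final answer: {-7, 2}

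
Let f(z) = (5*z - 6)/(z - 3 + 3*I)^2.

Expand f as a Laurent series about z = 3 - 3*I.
Put w = z - (3 - 3*I), i.e. z = w + 3 - 3*I. The denominator is w^2, so it suffices to rewrite the numerator in powers of w.

P(z) = 5*z - 6
P(w + 3 - 3*I) = 9 - 15*I + 5*w

Dividing each term by w^2:
  f = (9 - 15*I)/w^2 + 5/w

Substituting back w = z - 3 + 3*I:
  f(z) = (9 - 15*I)/(z - 3 + 3*I)^2 + 5/(z - 3 + 3*I)

The series is finite because the numerator is a polynomial; the negative powers form the principal part, and the coefficient of 1/(z - 3 + 3*I) gives Res(f, 3 - 3*I) = 5.

Final answer: (9 - 15*I)/(z - 3 + 3*I)^2 + 5/(z - 3 + 3*I)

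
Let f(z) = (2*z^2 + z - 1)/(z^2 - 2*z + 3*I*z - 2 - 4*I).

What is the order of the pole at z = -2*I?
1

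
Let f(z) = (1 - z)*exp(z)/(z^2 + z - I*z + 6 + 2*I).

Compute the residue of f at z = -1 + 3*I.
Write f(z) = P(z)/Q(z) with P(z) = (1 - z)*exp(z) and Q(z) = z^2 + z - I*z + 6 + 2*I.
The denominator factors as Q(z) = (z + 2*I)*(z + 1 - 3*I), so z = -1 + 3*I is a simple zero of Q and P is analytic there; z = -1 + 3*I is therefore a simple pole and
  Res(f, z₀) = P(z₀)/Q'(z₀).

Q'(z) = 2*z + 1 - I, so Q'(-1 + 3*I) = -1 + 5*I.
P(-1 + 3*I) = (2 - 3*I)*exp(-1 + 3*I).

Res(f, -1 + 3*I) = ((2 - 3*I)*exp(-1 + 3*I))/(-1 + 5*I) = (-17/26 - 7*I/26)*exp(-1 + 3*I)

Final answer: (-17/26 - 7*I/26)*exp(-1 + 3*I)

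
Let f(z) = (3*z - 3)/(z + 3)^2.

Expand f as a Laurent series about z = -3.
Put w = z - (-3), i.e. z = w - 3. The denominator is w^2, so it suffices to rewrite the numerator in powers of w.

P(z) = 3*z - 3
P(w - 3) = -12 + 3*w

Dividing each term by w^2:
  f = -12/w^2 + 3/w

Substituting back w = z + 3:
  f(z) = -12/(z + 3)^2 + 3/(z + 3)

The series is finite because the numerator is a polynomial; the negative powers form the principal part, and the coefficient of 1/(z + 3) gives Res(f, -3) = 3.

Final answer: -12/(z + 3)^2 + 3/(z + 3)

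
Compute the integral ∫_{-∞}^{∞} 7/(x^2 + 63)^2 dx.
sqrt(7)*pi/378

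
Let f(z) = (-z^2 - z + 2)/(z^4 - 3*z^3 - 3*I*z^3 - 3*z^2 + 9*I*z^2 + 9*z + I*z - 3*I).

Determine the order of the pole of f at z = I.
Factor the denominator:
  z^4 - 3*z^3 - 3*I*z^3 - 3*z^2 + 9*I*z^2 + 9*z + I*z - 3*I = (z - I)^3*(z - 3)

The numerator P(z) = -z^2 - z + 2 has P(I) = 3 - I ≠ 0, so no factor of (z - I) cancels.
Near z = I we can therefore write f(z) = g(z)/(z - I)^3 with g analytic at I and g(I) ≠ 0 (g is the numerator divided by the remaining denominator factors).

Hence z = I is a pole of order 3.

Final answer: 3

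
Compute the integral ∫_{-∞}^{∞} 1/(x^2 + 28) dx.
Let f(z) = 1/(z^2 + 28). The denominator has no real zeros and deg Q - deg P = 2 ≥ 2, so the integral of f over the upper semicircle |z| = R tends to 0 as R → ∞. Closing the contour in the upper half-plane,
  ∫_{-∞}^{∞} f(x) dx = 2πi · Σ Res(f, z_k)  over the poles with Im z_k > 0.

Zeros of the denominator: z^2 + 28 = 0 gives z = ±2*sqrt(7)*I.
Upper half-plane: z = 2*sqrt(7)*I (simple).

Each pole is a simple zero of Q(z) = z^2 + 28, so Res(f, z₀) = P(z₀)/Q'(z₀) with P(z) = 1, Q'(z) = 2*z:
  Res(f, 2*sqrt(7)*I) = (1)/(4*sqrt(7)*I) = -sqrt(7)*I/28

∫_{-∞}^{∞} f(x) dx = 2πi · (-sqrt(7)*I/28) = sqrt(7)*pi/14

Final answer: sqrt(7)*pi/14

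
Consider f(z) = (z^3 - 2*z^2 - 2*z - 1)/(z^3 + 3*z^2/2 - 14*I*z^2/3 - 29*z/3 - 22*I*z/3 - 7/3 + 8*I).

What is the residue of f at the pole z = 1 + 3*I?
Write f(z) = P(z)/Q(z) with P(z) = z^3 - 2*z^2 - 2*z - 1 and Q(z) = z^3 + 3*z^2/2 - 14*I*z^2/3 - 29*z/3 - 22*I*z/3 - 7/3 + 8*I.
The denominator factors as Q(z) = (z - 1/2 - 2*I/3)*(z - 1 - 3*I)*(z + 3 - I), so z = 1 + 3*I is a simple zero of Q and P is analytic there; z = 1 + 3*I is therefore a simple pole and
  Res(f, z₀) = P(z₀)/Q'(z₀).

Q'(z) = 3*z^2 + 3*z - 28*I*z/3 - 29/3 - 22*I/3, so Q'(1 + 3*I) = -8/3 + 31*I/3.
P(1 + 3*I) = -13 - 36*I.

Res(f, 1 + 3*I) = (-13 - 36*I)/(-8/3 + 31*I/3) = -3036/1025 + 2073*I/1025

Final answer: -3036/1025 + 2073*I/1025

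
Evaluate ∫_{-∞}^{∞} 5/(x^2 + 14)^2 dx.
5*sqrt(14)*pi/392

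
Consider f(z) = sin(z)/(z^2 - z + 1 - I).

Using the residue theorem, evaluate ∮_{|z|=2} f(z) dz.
pi*(-2/5 + 4*I/5)*sinh(1) + pi*(4/5 + 2*I/5)*sin(1 + I)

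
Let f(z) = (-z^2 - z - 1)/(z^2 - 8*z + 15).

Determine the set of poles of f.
The singularities of f are the zeros of the denominator. Factoring,
  z^2 - 8*z + 15 = (z - 3)*(z - 5)
so the candidates are z = 3, z = 5.

Check the numerator P(z) = -z^2 - z - 1 at each one:
  P(3) = -13 ≠ 0, so z = 3 is a (simple) pole.
  P(5) = -31 ≠ 0, so z = 5 is a (simple) pole.

Poles of f: {3, 5}

Final answer: {3, 5}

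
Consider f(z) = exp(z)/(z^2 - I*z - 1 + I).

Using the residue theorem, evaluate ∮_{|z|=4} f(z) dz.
By the residue theorem, ∮_C f(z) dz = 2πi · (sum of the residues of f at the poles inside |z| = 4).

The denominator factors as (z - 1)*(z + 1 - I), so the singularities of f are simple poles at z = 1, z = -1 + I.
  |1|² = 1 < 16 = 4², so this pole is inside the contour.
  |-1 + I|² = 2 < 16 = 4², so this pole is inside the contour.

With P(z) = exp(z) and Q(z) = z^2 - I*z - 1 + I, each pole is simple, so Res(f, z₀) = P(z₀)/Q'(z₀) with Q'(z) = 2*z - I.
  Res(f, 1) = P(1)/Q'(1) = (exp(1))/(2 - I) = exp(1)*(2/5 + I/5)
  Res(f, -1 + I) = P(-1 + I)/Q'(-1 + I) = (exp(-1 + I))/(-2 + I) = (-2/5 - I/5)*exp(-1 + I)

Sum of residues inside C: (-2/5 - I/5)*exp(-1 + I) + exp(1)*(2/5 + I/5)
∮_C f(z) dz = 2πi · ((-2/5 - I/5)*exp(-1 + I) + exp(1)*(2/5 + I/5)) = pi*(2/5 - 4*I/5)*exp(-1 + I) + exp(1)*pi*(-2/5 + 4*I/5)

Final answer: pi*(2/5 - 4*I/5)*exp(-1 + I) + exp(1)*pi*(-2/5 + 4*I/5)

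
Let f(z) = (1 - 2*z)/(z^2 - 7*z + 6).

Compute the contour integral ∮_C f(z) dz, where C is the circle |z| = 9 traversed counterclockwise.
By the residue theorem, ∮_C f(z) dz = 2πi · (sum of the residues of f at the poles inside |z| = 9).

The denominator factors as (z - 6)*(z - 1), so the singularities of f are simple poles at z = 6, z = 1.
  |6|² = 36 < 81 = 9², so this pole is inside the contour.
  |1|² = 1 < 81 = 9², so this pole is inside the contour.

With P(z) = 1 - 2*z and Q(z) = z^2 - 7*z + 6, each pole is simple, so Res(f, z₀) = P(z₀)/Q'(z₀) with Q'(z) = 2*z - 7.
  Res(f, 6) = P(6)/Q'(6) = (-11)/(5) = -11/5
  Res(f, 1) = P(1)/Q'(1) = (-1)/(-5) = 1/5

Sum of residues inside C: -2
∮_C f(z) dz = 2πi · (-2) = -4*I*pi

Final answer: -4*I*pi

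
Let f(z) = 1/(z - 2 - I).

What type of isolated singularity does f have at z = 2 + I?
Write f(z) = g(z)/(z - 2 - I) with g(z) = 1.
g is entire and g(2 + I) = 1 ≠ 0, so no factor of (z - 2 - I) cancels: the Laurent expansion of f about z = 2 + I starts at the power -1, i.e. lim_{z→z₀} (z - z₀) f(z) = 1 is finite and nonzero.
So z = 2 + I is a pole of order 1.

Final answer: pole of order 1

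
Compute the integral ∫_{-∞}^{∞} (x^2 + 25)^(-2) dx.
Let f(z) = (z^2 + 25)^(-2). The denominator has no real zeros and deg Q - deg P = 4 ≥ 2, so the integral of f over the upper semicircle |z| = R tends to 0 as R → ∞. Closing the contour in the upper half-plane,
  ∫_{-∞}^{∞} f(x) dx = 2πi · Σ Res(f, z_k)  over the poles with Im z_k > 0.

Zeros of the denominator: z^2 + 25 = 0 gives z = ±5*I.
Upper half-plane: z = 5*I (a pole of order 2).

Write f(z) = g(z)/(z - 5*I)^2 with g(z) = (z + 5*I)^(-2). For a double pole, Res(f, z₀) = g'(z₀):
  g'(z) = -2/(z + 5*I)^3
  Res(f, 5*I) = g'(5*I) = -I/500

∫_{-∞}^{∞} f(x) dx = 2πi · (-I/500) = pi/250

Final answer: pi/250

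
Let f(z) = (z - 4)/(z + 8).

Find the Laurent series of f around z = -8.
Put w = z - (-8), i.e. z = w - 8. The denominator is w, so it suffices to rewrite the numerator in powers of w.

P(z) = z - 4
P(w - 8) = -12 + w

Dividing each term by w:
  f = -12/w + 1

Substituting back w = z + 8:
  f(z) = -12/(z + 8) + 1

The series is finite because the numerator is a polynomial; the negative powers form the principal part, and the coefficient of 1/(z + 8) gives Res(f, -8) = -12.

Final answer: -12/(z + 8) + 1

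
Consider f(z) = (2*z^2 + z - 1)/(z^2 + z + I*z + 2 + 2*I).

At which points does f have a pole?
{-1 + I, -2*I}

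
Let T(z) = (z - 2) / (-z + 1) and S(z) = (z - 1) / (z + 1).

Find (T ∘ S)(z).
(T ∘ S)(z) = T(S(z)) = ((1)*S(z) + (-2))/((-1)*S(z) + (1)). Multiply numerator and denominator by z + 1:
  numerator:   (1)*(z - 1) + (-2)*(z + 1) = -z - 3
  denominator: (-1)*(z - 1) + (1)*(z + 1) = 2
(T ∘ S)(z) = (-z - 3)/2

Final answer: (-z - 3)/2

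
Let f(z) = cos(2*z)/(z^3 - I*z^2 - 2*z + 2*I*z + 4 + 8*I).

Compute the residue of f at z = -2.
(5/68 - 3*I/68)*cos(4)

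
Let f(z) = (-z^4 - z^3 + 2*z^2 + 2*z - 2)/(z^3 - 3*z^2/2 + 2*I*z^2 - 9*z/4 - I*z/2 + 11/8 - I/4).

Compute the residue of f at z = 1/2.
11/60 + 11*I/120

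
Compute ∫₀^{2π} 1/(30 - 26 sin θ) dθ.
Call the integral J. The integrand is 2π-periodic and we integrate over a full period, so shifting θ does not change the value (θ → θ + π/2 turns sin θ into cos θ; θ → θ + π flips the sign of the trig term). Hence
  J = ∫₀^{2π} dθ/(30 + 26 cos θ).
Put z = e^{iθ}: then cos θ = (z + 1/z)/2, dθ = dz/(iz), and z runs once counterclockwise around |z| = 1:
  J = ∮_{|z|=1} 1/(30 + 26*(z + 1/z)/2) · dz/(iz) = (2/i) ∮_{|z|=1} dz/(26*z^2 + 60*z + 26).
The roots of 26*z^2 + 60*z + 26 are z = (-30 ± sqrt(30^2 - 26^2))/26, with sqrt(224) = 4*sqrt(14); their product is 1, so only z₊ = -15/13 + 2*sqrt(14)/13 lies inside the unit circle (z₋ = -15/13 - 2*sqrt(14)/13 lies outside).
z₊ is a simple zero of q(z) = 26*z^2 + 60*z + 26, so Res(1/q, z₊) = 1/q'(z₊) with q'(z) = 52*z + 60; and q'(z₊) = 26*(z₊ - z₋) = 8*sqrt(14).
Therefore J = (2/i) · 2πi · 1/(8*sqrt(14)) = 2*pi/(4*sqrt(14)) = sqrt(14)*pi/28

Final answer: sqrt(14)*pi/28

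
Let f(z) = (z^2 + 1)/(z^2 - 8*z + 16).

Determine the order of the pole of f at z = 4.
2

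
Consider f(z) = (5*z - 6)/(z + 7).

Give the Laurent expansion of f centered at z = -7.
Put w = z - (-7), i.e. z = w - 7. The denominator is w, so it suffices to rewrite the numerator in powers of w.

P(z) = 5*z - 6
P(w - 7) = -41 + 5*w

Dividing each term by w:
  f = -41/w + 5

Substituting back w = z + 7:
  f(z) = -41/(z + 7) + 5

The series is finite because the numerator is a polynomial; the negative powers form the principal part, and the coefficient of 1/(z + 7) gives Res(f, -7) = -41.

Final answer: -41/(z + 7) + 5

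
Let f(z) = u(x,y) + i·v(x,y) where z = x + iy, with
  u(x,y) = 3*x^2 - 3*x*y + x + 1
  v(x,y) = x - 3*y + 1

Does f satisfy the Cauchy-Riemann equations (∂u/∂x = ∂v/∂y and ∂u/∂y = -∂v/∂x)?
∂u/∂x = 6*x - 3*y + 1
∂v/∂y = -3
∂u/∂y = -3*x
∂v/∂x = 1
∂u/∂x ≠ ∂v/∂y and ∂u/∂y ≠ -∂v/∂x; the Cauchy-Riemann equations are not satisfied, so f is not analytic.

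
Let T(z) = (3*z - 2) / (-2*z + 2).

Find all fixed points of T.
T(z) = z means 3*z - 2 = z*(-2*z + 2), i.e.
  -2*z^2 - z + 2 = 0.
Discriminant: (-1)^2 - 4*(-2)*(2) = 17, so the roots are real.
  z = (1 ± sqrt(17))/(2*(-2))
Fixed points: {-sqrt(17)/4 - 1/4, -1/4 + sqrt(17)/4}

Final answer: {-sqrt(17)/4 - 1/4, -1/4 + sqrt(17)/4}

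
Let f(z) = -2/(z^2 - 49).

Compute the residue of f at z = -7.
Write f(z) = P(z)/Q(z) with P(z) = -2 and Q(z) = z^2 - 49.
The denominator factors as Q(z) = (z - 7)*(z + 7), so z = -7 is a simple zero of Q and P is analytic there; z = -7 is therefore a simple pole and
  Res(f, z₀) = P(z₀)/Q'(z₀).

Q'(z) = 2*z, so Q'(-7) = -14.
P(-7) = -2.

Res(f, -7) = (-2)/(-14) = 1/7

Final answer: 1/7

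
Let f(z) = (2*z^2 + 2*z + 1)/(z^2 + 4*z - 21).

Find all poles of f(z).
{-7, 3}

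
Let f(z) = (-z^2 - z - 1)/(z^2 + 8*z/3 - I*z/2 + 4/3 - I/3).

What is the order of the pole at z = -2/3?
Factor the denominator:
  z^2 + 8*z/3 - I*z/2 + 4/3 - I/3 = (z + 2/3)*(z + 2 - I/2)

The numerator P(z) = -z^2 - z - 1 has P(-2/3) = -7/9 ≠ 0, so no factor of (z + 2/3) cancels.
Near z = -2/3 we can therefore write f(z) = g(z)/(z + 2/3) with g analytic at -2/3 and g(-2/3) ≠ 0 (g is the numerator divided by the remaining denominator factors).

Hence z = -2/3 is a pole of order 1.

Final answer: 1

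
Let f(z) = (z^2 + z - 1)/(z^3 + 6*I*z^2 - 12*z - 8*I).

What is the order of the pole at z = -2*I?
Factor the denominator:
  z^3 + 6*I*z^2 - 12*z - 8*I = (z + 2*I)^3

The numerator P(z) = z^2 + z - 1 has P(-2*I) = -5 - 2*I ≠ 0, so no factor of (z + 2*I) cancels.
Near z = -2*I we can therefore write f(z) = g(z)/(z + 2*I)^3 with g analytic at -2*I and g(-2*I) ≠ 0 (g is just the numerator).

Hence z = -2*I is a pole of order 3.

Final answer: 3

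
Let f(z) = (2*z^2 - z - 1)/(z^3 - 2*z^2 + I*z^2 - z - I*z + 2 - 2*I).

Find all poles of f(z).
The singularities of f are the zeros of the denominator. Factoring,
  z^3 - 2*z^2 + I*z^2 - z - I*z + 2 - 2*I = (z - 1 + I)*(z - 2)*(z + 1)
so the candidates are z = 1 - I, z = 2, z = -1.

Check the numerator P(z) = 2*z^2 - z - 1 at each one:
  P(1 - I) = -2 - 3*I ≠ 0, so z = 1 - I is a (simple) pole.
  P(2) = 5 ≠ 0, so z = 2 is a (simple) pole.
  P(-1) = 2 ≠ 0, so z = -1 is a (simple) pole.

Poles of f: {-1, 1 - I, 2}

Final answer: {-1, 1 - I, 2}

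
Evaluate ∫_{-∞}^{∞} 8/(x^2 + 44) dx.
4*sqrt(11)*pi/11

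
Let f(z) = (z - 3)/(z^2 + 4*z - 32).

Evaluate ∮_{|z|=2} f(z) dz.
By the residue theorem, ∮_C f(z) dz = 2πi · (sum of the residues of f at the poles inside |z| = 2).

The denominator factors as (z - 4)*(z + 8), so the singularities of f are simple poles at z = 4, z = -8.
  |4|² = 16 > 4 = 2², so this pole is outside the contour.
  |-8|² = 64 > 4 = 2², so this pole is outside the contour.

No pole lies inside the contour, so f is analytic on and inside C and the integral is 0 (Cauchy's theorem).

Final answer: 0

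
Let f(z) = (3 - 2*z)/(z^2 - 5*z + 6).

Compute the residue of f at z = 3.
-3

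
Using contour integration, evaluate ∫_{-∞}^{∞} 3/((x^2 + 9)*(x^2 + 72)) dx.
pi*(4 - sqrt(2))/252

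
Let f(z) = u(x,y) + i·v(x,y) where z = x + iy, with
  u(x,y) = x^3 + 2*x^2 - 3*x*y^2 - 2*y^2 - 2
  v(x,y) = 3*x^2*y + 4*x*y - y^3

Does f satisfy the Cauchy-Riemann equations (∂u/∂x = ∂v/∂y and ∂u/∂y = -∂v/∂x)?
∂u/∂x = 3*x^2 + 4*x - 3*y^2
∂v/∂y = 3*x^2 + 4*x - 3*y^2
∂u/∂y = -6*x*y - 4*y
∂v/∂x = 6*x*y + 4*y
∂u/∂x = ∂v/∂y and ∂u/∂y = -∂v/∂x hold identically; f is analytic.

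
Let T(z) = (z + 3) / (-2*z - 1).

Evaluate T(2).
-1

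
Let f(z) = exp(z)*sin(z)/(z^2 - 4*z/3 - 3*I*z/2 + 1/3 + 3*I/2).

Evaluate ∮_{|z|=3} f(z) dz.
By the residue theorem, ∮_C f(z) dz = 2πi · (sum of the residues of f at the poles inside |z| = 3).

The denominator factors as (z - 1/3 - 3*I/2)*(z - 1), so the singularities of f are simple poles at z = 1/3 + 3*I/2, z = 1.
  |1/3 + 3*I/2|² = 85/36 < 9 = 3², so this pole is inside the contour.
  |1|² = 1 < 9 = 3², so this pole is inside the contour.

With P(z) = exp(z)*sin(z) and Q(z) = z^2 - 4*z/3 - 3*I*z/2 + 1/3 + 3*I/2, each pole is simple, so Res(f, z₀) = P(z₀)/Q'(z₀) with Q'(z) = 2*z - 4/3 - 3*I/2.
  Res(f, 1/3 + 3*I/2) = P(1/3 + 3*I/2)/Q'(1/3 + 3*I/2) = (exp(1/3 + 3*I/2)*sin(1/3 + 3*I/2))/(-2/3 + 3*I/2) = (-24/97 - 54*I/97)*exp(1/3 + 3*I/2)*sin(1/3 + 3*I/2)
  Res(f, 1) = P(1)/Q'(1) = (exp(1)*sin(1))/(2/3 - 3*I/2) = exp(1)*(24/97 + 54*I/97)*sin(1)

Sum of residues inside C: (-24/97 - 54*I/97)*exp(1/3 + 3*I/2)*sin(1/3 + 3*I/2) + exp(1)*(24/97 + 54*I/97)*sin(1)
∮_C f(z) dz = 2πi · ((-24/97 - 54*I/97)*exp(1/3 + 3*I/2)*sin(1/3 + 3*I/2) + exp(1)*(24/97 + 54*I/97)*sin(1)) = exp(1)*pi*(-108/97 + 48*I/97)*sin(1) + pi*(108/97 - 48*I/97)*exp(1/3 + 3*I/2)*sin(1/3 + 3*I/2)

Final answer: exp(1)*pi*(-108/97 + 48*I/97)*sin(1) + pi*(108/97 - 48*I/97)*exp(1/3 + 3*I/2)*sin(1/3 + 3*I/2)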